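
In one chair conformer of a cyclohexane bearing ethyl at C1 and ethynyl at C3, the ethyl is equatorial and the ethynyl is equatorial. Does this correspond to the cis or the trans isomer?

C1 and C3 have the same parity, so their axial bonds point in the same direction.
With same-parity carbons, two substituents on the same face are both axial or both equatorial; opposite faces give one of each.
Here the groups are equatorial/equatorial → same face → cis.

cis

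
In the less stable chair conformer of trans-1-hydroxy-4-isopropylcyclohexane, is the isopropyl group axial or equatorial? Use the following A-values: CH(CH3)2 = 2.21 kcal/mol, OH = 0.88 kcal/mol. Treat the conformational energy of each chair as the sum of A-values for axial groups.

axial

C1 and C4 have opposite parity, so for the trans isomer the two substituents are e,e in one chair and a,a in the other.
Chair I (isopropyl axial, hydroxyl axial): E = 3.09 kcal/mol.
Chair II (isopropyl equatorial, hydroxyl equatorial): E = 0.00 kcal/mol.
Chair I is the less stable (higher-energy) conformer, and in that chair the isopropyl group is axial.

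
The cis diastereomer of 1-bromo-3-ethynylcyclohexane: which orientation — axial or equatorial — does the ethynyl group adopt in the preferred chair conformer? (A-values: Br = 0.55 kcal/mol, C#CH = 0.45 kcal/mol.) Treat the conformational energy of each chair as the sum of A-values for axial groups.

equatorial

C1 and C3 have the same parity, so for the cis isomer the two substituents are e,e in one chair and a,a in the other.
Chair I (bromo axial, ethynyl axial): E = 1.00 kcal/mol.
Chair II (bromo equatorial, ethynyl equatorial): E = 0.00 kcal/mol.
Chair II is the more stable (lower-energy) conformer, and in that chair the ethynyl group is equatorial.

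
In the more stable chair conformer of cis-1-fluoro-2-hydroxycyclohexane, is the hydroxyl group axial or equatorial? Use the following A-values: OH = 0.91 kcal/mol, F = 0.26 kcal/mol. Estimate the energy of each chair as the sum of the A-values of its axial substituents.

equatorial

C1 and C2 have opposite parity, so for the cis isomer the two substituents are one axial and one equatorial in each chair.
Chair I (hydroxyl axial, fluoro equatorial): E = 0.91 kcal/mol.
Chair II (hydroxyl equatorial, fluoro axial): E = 0.26 kcal/mol.
Chair II is the more stable (lower-energy) conformer, and in that chair the hydroxyl group is equatorial.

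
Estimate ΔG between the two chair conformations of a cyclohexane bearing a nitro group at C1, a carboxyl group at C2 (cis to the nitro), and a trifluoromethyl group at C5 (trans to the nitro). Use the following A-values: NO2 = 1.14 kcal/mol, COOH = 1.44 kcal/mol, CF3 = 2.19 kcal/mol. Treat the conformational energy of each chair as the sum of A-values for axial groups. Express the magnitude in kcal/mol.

Chair I (nitro axial, carboxyl equatorial, trifluoromethyl equatorial): E = 1.14 kcal/mol.
Chair II (nitro equatorial, carboxyl axial, trifluoromethyl axial): E = 3.63 kcal/mol.
ΔE = 3.63 − 1.14 = 2.49 kcal/mol; chair I is more stable.

2.49 kcal/mol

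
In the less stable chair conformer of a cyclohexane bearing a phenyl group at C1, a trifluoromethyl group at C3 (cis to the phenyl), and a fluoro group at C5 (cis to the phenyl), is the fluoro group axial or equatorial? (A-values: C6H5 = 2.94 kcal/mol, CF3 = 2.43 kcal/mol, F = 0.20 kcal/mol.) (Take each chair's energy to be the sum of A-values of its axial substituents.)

Chair I (phenyl axial, trifluoromethyl axial, fluoro axial): E = 5.57 kcal/mol.
Chair II (phenyl equatorial, trifluoromethyl equatorial, fluoro equatorial): E = 0.00 kcal/mol.
Chair I is the less stable (higher-energy) conformer, and in that chair the fluoro group is axial.

axial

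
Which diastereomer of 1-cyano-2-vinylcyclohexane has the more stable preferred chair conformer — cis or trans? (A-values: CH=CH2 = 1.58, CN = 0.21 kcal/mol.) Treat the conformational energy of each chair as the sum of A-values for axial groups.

At 1,2 positions (parity opposite): cis → (a,e or e,a); trans → (e,e or a,a).
Best chair for cis: E = 0.21 kcal/mol; best chair for trans: E = 0.00 kcal/mol.
The trans isomer is lower by 0.21 kcal/mol.

trans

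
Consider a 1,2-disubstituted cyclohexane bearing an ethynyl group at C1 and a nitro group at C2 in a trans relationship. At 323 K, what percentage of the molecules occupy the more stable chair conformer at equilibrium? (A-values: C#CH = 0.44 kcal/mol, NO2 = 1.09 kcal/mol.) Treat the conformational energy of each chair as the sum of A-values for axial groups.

91.6%

C1 and C2 have opposite parity, so for the trans isomer the two substituents are e,e in one chair and a,a in the other.
Chair I (ethynyl axial, nitro axial): E = 1.53 kcal/mol; chair II (ethynyl equatorial, nitro equatorial): E = 0.00 kcal/mol.
ΔG = 1.53 kcal/mol between the two chairs.
K = exp(ΔG/RT) with R = 1.987×10⁻³ kcal mol⁻¹ K⁻¹ and T = 323 K gives K ≈ 10.8.
Fraction in the lower-energy chair = K/(K+1) = 91.6%.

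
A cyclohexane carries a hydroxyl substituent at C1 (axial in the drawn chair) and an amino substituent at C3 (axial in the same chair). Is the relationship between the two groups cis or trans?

cis

C1 and C3 have the same parity, so their axial bonds point in the same direction.
With same-parity carbons, two substituents on the same face are both axial or both equatorial; opposite faces give one of each.
Here the groups are axial/axial → same face → cis.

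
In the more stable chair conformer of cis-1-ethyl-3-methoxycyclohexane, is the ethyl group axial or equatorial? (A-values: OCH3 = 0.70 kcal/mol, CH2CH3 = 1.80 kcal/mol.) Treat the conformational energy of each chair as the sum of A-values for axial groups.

C1 and C3 have the same parity, so for the cis isomer the two substituents are e,e in one chair and a,a in the other.
Chair I (methoxy axial, ethyl axial): E = 2.50 kcal/mol.
Chair II (methoxy equatorial, ethyl equatorial): E = 0.00 kcal/mol.
Chair II is the more stable (lower-energy) conformer, and in that chair the ethyl group is equatorial.

equatorial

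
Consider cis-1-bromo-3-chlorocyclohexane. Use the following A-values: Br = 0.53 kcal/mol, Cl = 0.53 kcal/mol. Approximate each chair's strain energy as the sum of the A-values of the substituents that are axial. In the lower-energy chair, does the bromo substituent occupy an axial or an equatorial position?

C1 and C3 have the same parity, so for the cis isomer the two substituents are e,e in one chair and a,a in the other.
Chair I (bromo axial, chloro axial): E = 1.06 kcal/mol.
Chair II (bromo equatorial, chloro equatorial): E = 0.00 kcal/mol.
Chair II is the more stable (lower-energy) conformer, and in that chair the bromo group is equatorial.

equatorial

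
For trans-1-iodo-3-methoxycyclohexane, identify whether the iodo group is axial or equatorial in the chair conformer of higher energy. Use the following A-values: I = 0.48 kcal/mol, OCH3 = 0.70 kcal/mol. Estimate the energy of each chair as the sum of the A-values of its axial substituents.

C1 and C3 have the same parity, so for the trans isomer the two substituents are one axial and one equatorial in each chair.
Chair I (iodo axial, methoxy equatorial): E = 0.48 kcal/mol.
Chair II (iodo equatorial, methoxy axial): E = 0.70 kcal/mol.
Chair II is the less stable (higher-energy) conformer, and in that chair the iodo group is equatorial.

equatorial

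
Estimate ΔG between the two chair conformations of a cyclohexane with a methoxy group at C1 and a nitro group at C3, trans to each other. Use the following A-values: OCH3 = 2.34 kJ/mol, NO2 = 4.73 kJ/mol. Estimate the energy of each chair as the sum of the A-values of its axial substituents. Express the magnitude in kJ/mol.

2.39 kJ/mol

C1 and C3 have the same parity, so for the trans isomer the two substituents are one axial and one equatorial in each chair.
Chair I (methoxy axial, nitro equatorial): E = 2.34 kJ/mol.
Chair II (methoxy equatorial, nitro axial): E = 4.73 kJ/mol.
ΔE = 4.73 − 2.34 = 2.39 kJ/mol; chair I is more stable.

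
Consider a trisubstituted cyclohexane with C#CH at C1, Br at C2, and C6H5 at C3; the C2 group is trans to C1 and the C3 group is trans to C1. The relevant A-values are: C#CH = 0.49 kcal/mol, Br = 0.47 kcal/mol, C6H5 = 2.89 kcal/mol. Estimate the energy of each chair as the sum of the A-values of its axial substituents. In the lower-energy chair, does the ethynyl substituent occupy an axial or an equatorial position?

Chair I (ethynyl axial, bromo axial, phenyl equatorial): E = 0.96 kcal/mol.
Chair II (ethynyl equatorial, bromo equatorial, phenyl axial): E = 2.89 kcal/mol.
Chair I is the more stable (lower-energy) conformer, and in that chair the ethynyl group is axial.

axial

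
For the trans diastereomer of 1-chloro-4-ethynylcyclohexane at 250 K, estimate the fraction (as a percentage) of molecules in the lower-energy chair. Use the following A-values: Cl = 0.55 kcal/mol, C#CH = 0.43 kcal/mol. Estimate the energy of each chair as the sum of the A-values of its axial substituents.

C1 and C4 have opposite parity, so for the trans isomer the two substituents are e,e in one chair and a,a in the other.
Chair I (chloro axial, ethynyl axial): E = 0.98 kcal/mol; chair II (chloro equatorial, ethynyl equatorial): E = 0.00 kcal/mol.
ΔG = 0.98 kcal/mol between the two chairs.
K = exp(ΔG/RT) with R = 1.987×10⁻³ kcal mol⁻¹ K⁻¹ and T = 250 K gives K ≈ 7.19.
Fraction in the lower-energy chair = K/(K+1) = 87.8%.

87.8%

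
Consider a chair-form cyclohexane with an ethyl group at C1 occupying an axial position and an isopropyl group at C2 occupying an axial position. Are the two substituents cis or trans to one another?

C1 and C2 have opposite parity, so their axial bonds point in opposite directions.
With opposite-parity carbons, two substituents on the same face are one axial and one equatorial; opposite faces give both axial or both equatorial.
Here the groups are axial/axial → opposite face → trans.

trans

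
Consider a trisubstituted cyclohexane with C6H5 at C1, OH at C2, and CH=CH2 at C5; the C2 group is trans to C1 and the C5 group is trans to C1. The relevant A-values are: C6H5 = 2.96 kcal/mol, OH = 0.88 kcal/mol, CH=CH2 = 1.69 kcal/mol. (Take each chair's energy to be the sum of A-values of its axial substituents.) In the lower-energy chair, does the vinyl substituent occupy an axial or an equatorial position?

Chair I (phenyl axial, hydroxyl axial, vinyl equatorial): E = 3.84 kcal/mol.
Chair II (phenyl equatorial, hydroxyl equatorial, vinyl axial): E = 1.69 kcal/mol.
Chair II is the more stable (lower-energy) conformer, and in that chair the vinyl group is axial.

axial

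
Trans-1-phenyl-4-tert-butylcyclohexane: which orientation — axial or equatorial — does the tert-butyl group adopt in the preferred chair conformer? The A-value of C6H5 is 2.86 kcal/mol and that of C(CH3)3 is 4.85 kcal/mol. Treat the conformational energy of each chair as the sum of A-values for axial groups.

C1 and C4 have opposite parity, so for the trans isomer the two substituents are e,e in one chair and a,a in the other.
Chair I (phenyl axial, tert-butyl axial): E = 7.71 kcal/mol.
Chair II (phenyl equatorial, tert-butyl equatorial): E = 0.00 kcal/mol.
Chair II is the more stable (lower-energy) conformer, and in that chair the tert-butyl group is equatorial.

equatorial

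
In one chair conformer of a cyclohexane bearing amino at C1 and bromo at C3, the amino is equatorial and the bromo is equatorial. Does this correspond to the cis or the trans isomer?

C1 and C3 have the same parity, so their axial bonds point in the same direction.
With same-parity carbons, two substituents on the same face are both axial or both equatorial; opposite faces give one of each.
Here the groups are equatorial/equatorial → same face → cis.

cis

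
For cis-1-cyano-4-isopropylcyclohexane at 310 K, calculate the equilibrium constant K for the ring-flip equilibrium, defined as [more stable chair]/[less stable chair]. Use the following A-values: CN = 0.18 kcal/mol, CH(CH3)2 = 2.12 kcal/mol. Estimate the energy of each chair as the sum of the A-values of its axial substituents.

C1 and C4 have opposite parity, so for the cis isomer the two substituents are one axial and one equatorial in each chair.
Chair I (cyano axial, isopropyl equatorial): E = 0.18 kcal/mol; chair II (cyano equatorial, isopropyl axial): E = 2.12 kcal/mol.
ΔG = 1.94 kcal/mol between the two chairs.
K = exp(ΔG/RT) with R = 1.987×10⁻³ kcal mol⁻¹ K⁻¹ and T = 310 K gives K ≈ 23.3.

K ≈ 23.3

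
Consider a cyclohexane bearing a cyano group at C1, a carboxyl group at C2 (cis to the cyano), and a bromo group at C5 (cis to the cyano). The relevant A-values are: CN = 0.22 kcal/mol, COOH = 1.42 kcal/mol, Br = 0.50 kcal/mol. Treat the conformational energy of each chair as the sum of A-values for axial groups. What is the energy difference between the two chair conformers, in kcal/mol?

0.70 kcal/mol

Chair I (cyano axial, carboxyl equatorial, bromo axial): E = 0.72 kcal/mol.
Chair II (cyano equatorial, carboxyl axial, bromo equatorial): E = 1.42 kcal/mol.
ΔE = 1.42 − 0.72 = 0.70 kcal/mol; chair I is more stable.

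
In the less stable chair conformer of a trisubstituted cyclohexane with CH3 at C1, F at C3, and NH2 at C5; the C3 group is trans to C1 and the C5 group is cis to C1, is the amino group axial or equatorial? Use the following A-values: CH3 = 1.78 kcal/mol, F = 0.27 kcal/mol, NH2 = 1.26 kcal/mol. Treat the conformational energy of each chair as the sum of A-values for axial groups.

Chair I (methyl axial, fluoro equatorial, amino axial): E = 3.04 kcal/mol.
Chair II (methyl equatorial, fluoro axial, amino equatorial): E = 0.27 kcal/mol.
Chair I is the less stable (higher-energy) conformer, and in that chair the amino group is axial.

axial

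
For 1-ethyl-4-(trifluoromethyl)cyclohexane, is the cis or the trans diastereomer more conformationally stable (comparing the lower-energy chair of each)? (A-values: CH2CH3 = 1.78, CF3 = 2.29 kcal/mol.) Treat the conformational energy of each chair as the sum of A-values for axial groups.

At 1,4 positions (parity opposite): cis → (a,e or e,a); trans → (e,e or a,a).
Best chair for cis: E = 1.78 kcal/mol; best chair for trans: E = 0.00 kcal/mol.
The trans isomer is lower by 1.78 kcal/mol.

trans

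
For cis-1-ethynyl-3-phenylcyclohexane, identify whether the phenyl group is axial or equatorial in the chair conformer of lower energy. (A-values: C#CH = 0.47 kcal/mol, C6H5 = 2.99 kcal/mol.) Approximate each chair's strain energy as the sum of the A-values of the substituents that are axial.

equatorial

C1 and C3 have the same parity, so for the cis isomer the two substituents are e,e in one chair and a,a in the other.
Chair I (ethynyl axial, phenyl axial): E = 3.46 kcal/mol.
Chair II (ethynyl equatorial, phenyl equatorial): E = 0.00 kcal/mol.
Chair II is the more stable (lower-energy) conformer, and in that chair the phenyl group is equatorial.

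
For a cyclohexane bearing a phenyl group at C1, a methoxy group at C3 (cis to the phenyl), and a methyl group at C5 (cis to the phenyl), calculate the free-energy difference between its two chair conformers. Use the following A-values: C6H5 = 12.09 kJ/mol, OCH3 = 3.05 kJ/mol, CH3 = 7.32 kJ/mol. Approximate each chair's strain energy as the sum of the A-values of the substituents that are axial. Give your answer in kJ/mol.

Chair I (phenyl axial, methoxy axial, methyl axial): E = 22.46 kJ/mol.
Chair II (phenyl equatorial, methoxy equatorial, methyl equatorial): E = 0.00 kJ/mol.
ΔE = 22.46 − 0.00 = 22.46 kJ/mol; chair II is more stable.

22.46 kJ/mol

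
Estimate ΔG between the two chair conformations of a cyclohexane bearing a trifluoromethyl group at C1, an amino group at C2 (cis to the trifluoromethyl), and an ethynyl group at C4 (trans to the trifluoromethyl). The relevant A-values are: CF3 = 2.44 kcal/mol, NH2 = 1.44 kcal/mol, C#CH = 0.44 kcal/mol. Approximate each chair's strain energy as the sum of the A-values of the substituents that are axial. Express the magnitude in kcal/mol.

1.44 kcal/mol

Chair I (trifluoromethyl axial, amino equatorial, ethynyl axial): E = 2.88 kcal/mol.
Chair II (trifluoromethyl equatorial, amino axial, ethynyl equatorial): E = 1.44 kcal/mol.
ΔE = 2.88 − 1.44 = 1.44 kcal/mol; chair II is more stable.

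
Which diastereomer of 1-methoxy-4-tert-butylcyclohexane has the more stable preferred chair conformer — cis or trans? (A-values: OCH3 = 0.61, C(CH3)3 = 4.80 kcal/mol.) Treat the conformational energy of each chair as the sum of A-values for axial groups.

trans

At 1,4 positions (parity opposite): cis → (a,e or e,a); trans → (e,e or a,a).
Best chair for cis: E = 0.61 kcal/mol; best chair for trans: E = 0.00 kcal/mol.
The trans isomer is lower by 0.61 kcal/mol.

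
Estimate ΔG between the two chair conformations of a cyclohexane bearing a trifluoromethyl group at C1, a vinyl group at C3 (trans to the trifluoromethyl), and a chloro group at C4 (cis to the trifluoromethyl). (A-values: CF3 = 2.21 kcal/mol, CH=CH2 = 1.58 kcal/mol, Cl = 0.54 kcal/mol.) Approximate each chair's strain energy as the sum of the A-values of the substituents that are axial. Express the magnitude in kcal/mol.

0.09 kcal/mol

Chair I (trifluoromethyl axial, vinyl equatorial, chloro equatorial): E = 2.21 kcal/mol.
Chair II (trifluoromethyl equatorial, vinyl axial, chloro axial): E = 2.12 kcal/mol.
ΔE = 2.21 − 2.12 = 0.09 kcal/mol; chair II is more stable.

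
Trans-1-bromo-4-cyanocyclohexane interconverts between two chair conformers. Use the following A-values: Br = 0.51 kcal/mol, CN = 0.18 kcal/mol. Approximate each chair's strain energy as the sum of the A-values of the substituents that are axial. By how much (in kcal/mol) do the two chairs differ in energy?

C1 and C4 have opposite parity, so for the trans isomer the two substituents are e,e in one chair and a,a in the other.
Chair I (bromo axial, cyano axial): E = 0.69 kcal/mol.
Chair II (bromo equatorial, cyano equatorial): E = 0.00 kcal/mol.
ΔE = 0.69 − 0.00 = 0.69 kcal/mol; chair II is more stable.

0.69 kcal/mol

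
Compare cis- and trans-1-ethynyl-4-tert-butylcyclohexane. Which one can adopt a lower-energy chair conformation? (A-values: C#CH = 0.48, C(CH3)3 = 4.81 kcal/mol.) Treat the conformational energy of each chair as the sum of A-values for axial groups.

At 1,4 positions (parity opposite): cis → (a,e or e,a); trans → (e,e or a,a).
Best chair for cis: E = 0.48 kcal/mol; best chair for trans: E = 0.00 kcal/mol.
The trans isomer is lower by 0.48 kcal/mol.

trans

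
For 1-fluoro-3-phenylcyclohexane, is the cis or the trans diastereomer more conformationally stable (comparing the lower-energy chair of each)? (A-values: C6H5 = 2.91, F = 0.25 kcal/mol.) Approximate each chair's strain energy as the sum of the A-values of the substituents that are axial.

cis

At 1,3 positions (parity same): cis → (e,e or a,a); trans → (a,e or e,a).
Best chair for cis: E = 0.00 kcal/mol; best chair for trans: E = 0.25 kcal/mol.
The cis isomer is lower by 0.25 kcal/mol.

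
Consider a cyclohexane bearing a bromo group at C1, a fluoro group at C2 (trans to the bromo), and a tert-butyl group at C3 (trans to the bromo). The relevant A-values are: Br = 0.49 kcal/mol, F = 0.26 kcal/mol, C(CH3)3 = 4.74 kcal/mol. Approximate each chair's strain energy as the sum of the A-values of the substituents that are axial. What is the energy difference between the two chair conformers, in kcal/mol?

Chair I (bromo axial, fluoro axial, tert-butyl equatorial): E = 0.75 kcal/mol.
Chair II (bromo equatorial, fluoro equatorial, tert-butyl axial): E = 4.74 kcal/mol.
ΔE = 4.74 − 0.75 = 3.99 kcal/mol; chair I is more stable.

3.99 kcal/mol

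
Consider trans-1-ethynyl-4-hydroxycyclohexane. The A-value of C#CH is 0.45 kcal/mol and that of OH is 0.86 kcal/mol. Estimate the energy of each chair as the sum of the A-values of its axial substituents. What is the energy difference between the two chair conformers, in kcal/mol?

C1 and C4 have opposite parity, so for the trans isomer the two substituents are e,e in one chair and a,a in the other.
Chair I (ethynyl axial, hydroxyl axial): E = 1.31 kcal/mol.
Chair II (ethynyl equatorial, hydroxyl equatorial): E = 0.00 kcal/mol.
ΔE = 1.31 − 0.00 = 1.31 kcal/mol; chair II is more stable.

1.31 kcal/mol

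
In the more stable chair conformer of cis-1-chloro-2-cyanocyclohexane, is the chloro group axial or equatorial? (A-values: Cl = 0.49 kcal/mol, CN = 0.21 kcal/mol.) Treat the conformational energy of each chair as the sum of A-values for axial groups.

equatorial

C1 and C2 have opposite parity, so for the cis isomer the two substituents are one axial and one equatorial in each chair.
Chair I (chloro axial, cyano equatorial): E = 0.49 kcal/mol.
Chair II (chloro equatorial, cyano axial): E = 0.21 kcal/mol.
Chair II is the more stable (lower-energy) conformer, and in that chair the chloro group is equatorial.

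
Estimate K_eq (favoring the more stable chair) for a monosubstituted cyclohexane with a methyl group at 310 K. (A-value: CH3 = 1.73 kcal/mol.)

K ≈ 16.6

One chair has the methyl group axial (E = 1.73 kcal/mol) and the other has it equatorial (E = 0).
ΔG = 1.73 kcal/mol between the two chairs.
K = exp(ΔG/RT) with R = 1.987×10⁻³ kcal mol⁻¹ K⁻¹ and T = 310 K gives K ≈ 16.6.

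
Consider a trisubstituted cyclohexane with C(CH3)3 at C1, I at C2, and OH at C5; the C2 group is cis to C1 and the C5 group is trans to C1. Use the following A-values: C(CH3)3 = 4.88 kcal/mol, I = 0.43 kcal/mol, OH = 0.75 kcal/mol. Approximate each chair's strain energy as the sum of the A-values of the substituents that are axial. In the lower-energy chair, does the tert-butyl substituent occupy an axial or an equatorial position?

equatorial

Chair I (tert-butyl axial, iodo equatorial, hydroxyl equatorial): E = 4.88 kcal/mol.
Chair II (tert-butyl equatorial, iodo axial, hydroxyl axial): E = 1.18 kcal/mol.
Chair II is the more stable (lower-energy) conformer, and in that chair the tert-butyl group is equatorial.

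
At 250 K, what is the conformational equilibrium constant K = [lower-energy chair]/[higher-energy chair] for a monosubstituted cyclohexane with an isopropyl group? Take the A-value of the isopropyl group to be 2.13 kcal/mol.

K ≈ 72.8

One chair has the isopropyl group axial (E = 2.13 kcal/mol) and the other has it equatorial (E = 0).
ΔG = 2.13 kcal/mol between the two chairs.
K = exp(ΔG/RT) with R = 1.987×10⁻³ kcal mol⁻¹ K⁻¹ and T = 250 K gives K ≈ 72.8.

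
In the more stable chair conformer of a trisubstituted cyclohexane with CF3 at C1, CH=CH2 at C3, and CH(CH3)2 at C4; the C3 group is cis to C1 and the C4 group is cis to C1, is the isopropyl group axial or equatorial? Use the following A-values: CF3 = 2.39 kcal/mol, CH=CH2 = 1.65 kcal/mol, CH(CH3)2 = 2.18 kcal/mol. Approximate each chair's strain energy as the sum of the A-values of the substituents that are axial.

axial

Chair I (trifluoromethyl axial, vinyl axial, isopropyl equatorial): E = 4.04 kcal/mol.
Chair II (trifluoromethyl equatorial, vinyl equatorial, isopropyl axial): E = 2.18 kcal/mol.
Chair II is the more stable (lower-energy) conformer, and in that chair the isopropyl group is axial.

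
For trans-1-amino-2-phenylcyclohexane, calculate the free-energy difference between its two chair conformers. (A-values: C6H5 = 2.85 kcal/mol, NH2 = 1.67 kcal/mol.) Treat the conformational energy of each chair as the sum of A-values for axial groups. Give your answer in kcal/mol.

4.52 kcal/mol

C1 and C2 have opposite parity, so for the trans isomer the two substituents are e,e in one chair and a,a in the other.
Chair I (phenyl axial, amino axial): E = 4.52 kcal/mol.
Chair II (phenyl equatorial, amino equatorial): E = 0.00 kcal/mol.
ΔE = 4.52 − 0.00 = 4.52 kcal/mol; chair II is more stable.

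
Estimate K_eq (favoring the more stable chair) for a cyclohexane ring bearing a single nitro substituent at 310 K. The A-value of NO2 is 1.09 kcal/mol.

K ≈ 5.87

One chair has the nitro group axial (E = 1.09 kcal/mol) and the other has it equatorial (E = 0).
ΔG = 1.09 kcal/mol between the two chairs.
K = exp(ΔG/RT) with R = 1.987×10⁻³ kcal mol⁻¹ K⁻¹ and T = 310 K gives K ≈ 5.87.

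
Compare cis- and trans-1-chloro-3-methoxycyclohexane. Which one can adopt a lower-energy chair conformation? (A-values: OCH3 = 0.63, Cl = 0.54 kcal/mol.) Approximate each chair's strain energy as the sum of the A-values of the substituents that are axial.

cis

At 1,3 positions (parity same): cis → (e,e or a,a); trans → (a,e or e,a).
Best chair for cis: E = 0.00 kcal/mol; best chair for trans: E = 0.54 kcal/mol.
The cis isomer is lower by 0.54 kcal/mol.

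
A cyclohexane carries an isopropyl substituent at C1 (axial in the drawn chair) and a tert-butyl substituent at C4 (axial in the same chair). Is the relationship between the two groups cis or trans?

trans

C1 and C4 have opposite parity, so their axial bonds point in opposite directions.
With opposite-parity carbons, two substituents on the same face are one axial and one equatorial; opposite faces give both axial or both equatorial.
Here the groups are axial/axial → opposite face → trans.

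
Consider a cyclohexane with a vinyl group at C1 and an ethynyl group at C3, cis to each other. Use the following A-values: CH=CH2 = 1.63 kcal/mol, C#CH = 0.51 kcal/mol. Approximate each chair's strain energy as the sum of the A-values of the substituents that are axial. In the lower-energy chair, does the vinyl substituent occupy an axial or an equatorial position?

C1 and C3 have the same parity, so for the cis isomer the two substituents are e,e in one chair and a,a in the other.
Chair I (vinyl axial, ethynyl axial): E = 2.14 kcal/mol.
Chair II (vinyl equatorial, ethynyl equatorial): E = 0.00 kcal/mol.
Chair II is the more stable (lower-energy) conformer, and in that chair the vinyl group is equatorial.

equatorial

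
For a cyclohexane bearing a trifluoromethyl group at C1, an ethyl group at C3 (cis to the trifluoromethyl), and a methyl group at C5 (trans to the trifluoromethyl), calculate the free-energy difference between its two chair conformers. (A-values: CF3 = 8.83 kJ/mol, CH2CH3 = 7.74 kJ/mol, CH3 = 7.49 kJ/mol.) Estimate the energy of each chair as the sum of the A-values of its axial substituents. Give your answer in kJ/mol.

Chair I (trifluoromethyl axial, ethyl axial, methyl equatorial): E = 16.57 kJ/mol.
Chair II (trifluoromethyl equatorial, ethyl equatorial, methyl axial): E = 7.49 kJ/mol.
ΔE = 16.57 − 7.49 = 9.08 kJ/mol; chair II is more stable.

9.08 kJ/mol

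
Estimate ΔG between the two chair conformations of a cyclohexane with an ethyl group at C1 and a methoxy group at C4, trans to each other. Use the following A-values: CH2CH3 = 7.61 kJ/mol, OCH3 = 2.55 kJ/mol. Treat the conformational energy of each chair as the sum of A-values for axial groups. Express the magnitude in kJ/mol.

C1 and C4 have opposite parity, so for the trans isomer the two substituents are e,e in one chair and a,a in the other.
Chair I (ethyl axial, methoxy axial): E = 10.16 kJ/mol.
Chair II (ethyl equatorial, methoxy equatorial): E = 0.00 kJ/mol.
ΔE = 10.16 − 0.00 = 10.16 kJ/mol; chair II is more stable.

10.16 kJ/mol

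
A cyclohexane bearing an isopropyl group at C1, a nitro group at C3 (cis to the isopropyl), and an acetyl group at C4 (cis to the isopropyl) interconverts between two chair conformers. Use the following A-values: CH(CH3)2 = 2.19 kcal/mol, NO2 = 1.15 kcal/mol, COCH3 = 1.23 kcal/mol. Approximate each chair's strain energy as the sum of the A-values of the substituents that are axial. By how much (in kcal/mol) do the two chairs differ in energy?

Chair I (isopropyl axial, nitro axial, acetyl equatorial): E = 3.34 kcal/mol.
Chair II (isopropyl equatorial, nitro equatorial, acetyl axial): E = 1.23 kcal/mol.
ΔE = 3.34 − 1.23 = 2.11 kcal/mol; chair II is more stable.

2.11 kcal/mol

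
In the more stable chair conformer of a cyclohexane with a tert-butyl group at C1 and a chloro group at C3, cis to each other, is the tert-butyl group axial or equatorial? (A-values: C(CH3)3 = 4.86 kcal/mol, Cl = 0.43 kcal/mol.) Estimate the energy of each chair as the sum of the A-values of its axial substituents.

C1 and C3 have the same parity, so for the cis isomer the two substituents are e,e in one chair and a,a in the other.
Chair I (tert-butyl axial, chloro axial): E = 5.29 kcal/mol.
Chair II (tert-butyl equatorial, chloro equatorial): E = 0.00 kcal/mol.
Chair II is the more stable (lower-energy) conformer, and in that chair the tert-butyl group is equatorial.

equatorial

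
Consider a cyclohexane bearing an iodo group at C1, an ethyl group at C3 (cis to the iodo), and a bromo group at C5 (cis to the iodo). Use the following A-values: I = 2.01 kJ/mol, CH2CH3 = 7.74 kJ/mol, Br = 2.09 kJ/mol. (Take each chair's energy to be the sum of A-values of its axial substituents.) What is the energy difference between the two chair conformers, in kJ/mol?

Chair I (iodo axial, ethyl axial, bromo axial): E = 11.84 kJ/mol.
Chair II (iodo equatorial, ethyl equatorial, bromo equatorial): E = 0.00 kJ/mol.
ΔE = 11.84 − 0.00 = 11.84 kJ/mol; chair II is more stable.

11.84 kJ/mol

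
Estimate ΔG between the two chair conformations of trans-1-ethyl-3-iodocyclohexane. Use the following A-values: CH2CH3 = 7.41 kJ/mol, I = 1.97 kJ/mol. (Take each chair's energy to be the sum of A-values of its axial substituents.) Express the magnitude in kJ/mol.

5.44 kJ/mol

C1 and C3 have the same parity, so for the trans isomer the two substituents are one axial and one equatorial in each chair.
Chair I (ethyl axial, iodo equatorial): E = 7.41 kJ/mol.
Chair II (ethyl equatorial, iodo axial): E = 1.97 kJ/mol.
ΔE = 7.41 − 1.97 = 5.44 kJ/mol; chair II is more stable.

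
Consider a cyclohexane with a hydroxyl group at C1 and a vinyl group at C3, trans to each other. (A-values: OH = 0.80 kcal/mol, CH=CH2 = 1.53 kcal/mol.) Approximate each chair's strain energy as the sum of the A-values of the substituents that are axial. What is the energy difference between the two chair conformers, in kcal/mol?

C1 and C3 have the same parity, so for the trans isomer the two substituents are one axial and one equatorial in each chair.
Chair I (hydroxyl axial, vinyl equatorial): E = 0.80 kcal/mol.
Chair II (hydroxyl equatorial, vinyl axial): E = 1.53 kcal/mol.
ΔE = 1.53 − 0.80 = 0.73 kcal/mol; chair I is more stable.

0.73 kcal/mol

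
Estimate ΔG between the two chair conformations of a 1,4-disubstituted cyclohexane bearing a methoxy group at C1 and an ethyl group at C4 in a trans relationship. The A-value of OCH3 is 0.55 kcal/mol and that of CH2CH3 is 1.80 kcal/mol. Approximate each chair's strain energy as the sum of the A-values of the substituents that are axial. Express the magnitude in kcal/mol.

2.35 kcal/mol

C1 and C4 have opposite parity, so for the trans isomer the two substituents are e,e in one chair and a,a in the other.
Chair I (methoxy axial, ethyl axial): E = 2.35 kcal/mol.
Chair II (methoxy equatorial, ethyl equatorial): E = 0.00 kcal/mol.
ΔE = 2.35 − 0.00 = 2.35 kcal/mol; chair II is more stable.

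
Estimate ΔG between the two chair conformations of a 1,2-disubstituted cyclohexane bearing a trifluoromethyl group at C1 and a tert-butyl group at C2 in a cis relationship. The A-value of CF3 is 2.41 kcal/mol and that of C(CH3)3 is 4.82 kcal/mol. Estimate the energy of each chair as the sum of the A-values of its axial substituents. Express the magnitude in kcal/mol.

2.41 kcal/mol

C1 and C2 have opposite parity, so for the cis isomer the two substituents are one axial and one equatorial in each chair.
Chair I (trifluoromethyl axial, tert-butyl equatorial): E = 2.41 kcal/mol.
Chair II (trifluoromethyl equatorial, tert-butyl axial): E = 4.82 kcal/mol.
ΔE = 4.82 − 2.41 = 2.41 kcal/mol; chair I is more stable.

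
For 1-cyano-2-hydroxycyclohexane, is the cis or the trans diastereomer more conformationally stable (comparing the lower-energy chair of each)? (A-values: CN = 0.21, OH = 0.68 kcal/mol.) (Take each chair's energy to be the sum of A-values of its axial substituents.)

At 1,2 positions (parity opposite): cis → (a,e or e,a); trans → (e,e or a,a).
Best chair for cis: E = 0.21 kcal/mol; best chair for trans: E = 0.00 kcal/mol.
The trans isomer is lower by 0.21 kcal/mol.

trans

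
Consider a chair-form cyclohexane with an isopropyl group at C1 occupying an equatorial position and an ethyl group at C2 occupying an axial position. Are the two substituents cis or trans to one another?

C1 and C2 have opposite parity, so their axial bonds point in opposite directions.
With opposite-parity carbons, two substituents on the same face are one axial and one equatorial; opposite faces give both axial or both equatorial.
Here the groups are equatorial/axial → same face → cis.

cis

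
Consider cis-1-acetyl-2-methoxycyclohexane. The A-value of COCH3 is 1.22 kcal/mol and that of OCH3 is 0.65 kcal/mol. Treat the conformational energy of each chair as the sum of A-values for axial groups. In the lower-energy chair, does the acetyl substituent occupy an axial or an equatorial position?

equatorial

C1 and C2 have opposite parity, so for the cis isomer the two substituents are one axial and one equatorial in each chair.
Chair I (acetyl axial, methoxy equatorial): E = 1.22 kcal/mol.
Chair II (acetyl equatorial, methoxy axial): E = 0.65 kcal/mol.
Chair II is the more stable (lower-energy) conformer, and in that chair the acetyl group is equatorial.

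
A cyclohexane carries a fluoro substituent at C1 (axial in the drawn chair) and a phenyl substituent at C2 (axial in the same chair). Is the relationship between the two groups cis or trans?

C1 and C2 have opposite parity, so their axial bonds point in opposite directions.
With opposite-parity carbons, two substituents on the same face are one axial and one equatorial; opposite faces give both axial or both equatorial.
Here the groups are axial/axial → opposite face → trans.

trans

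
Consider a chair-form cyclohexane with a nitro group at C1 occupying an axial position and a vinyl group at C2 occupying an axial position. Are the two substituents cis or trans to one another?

C1 and C2 have opposite parity, so their axial bonds point in opposite directions.
With opposite-parity carbons, two substituents on the same face are one axial and one equatorial; opposite faces give both axial or both equatorial.
Here the groups are axial/axial → opposite face → trans.

trans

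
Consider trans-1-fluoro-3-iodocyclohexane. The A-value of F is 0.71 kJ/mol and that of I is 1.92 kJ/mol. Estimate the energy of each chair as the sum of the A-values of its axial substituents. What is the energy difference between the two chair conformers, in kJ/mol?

C1 and C3 have the same parity, so for the trans isomer the two substituents are one axial and one equatorial in each chair.
Chair I (fluoro axial, iodo equatorial): E = 0.71 kJ/mol.
Chair II (fluoro equatorial, iodo axial): E = 1.92 kJ/mol.
ΔE = 1.92 − 0.71 = 1.21 kJ/mol; chair I is more stable.

1.21 kJ/mol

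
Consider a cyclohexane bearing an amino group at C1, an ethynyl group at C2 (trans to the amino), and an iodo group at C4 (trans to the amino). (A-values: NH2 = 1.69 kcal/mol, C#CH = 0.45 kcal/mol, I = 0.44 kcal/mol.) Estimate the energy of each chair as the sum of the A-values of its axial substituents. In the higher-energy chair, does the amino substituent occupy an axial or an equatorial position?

Chair I (amino axial, ethynyl axial, iodo axial): E = 2.58 kcal/mol.
Chair II (amino equatorial, ethynyl equatorial, iodo equatorial): E = 0.00 kcal/mol.
Chair I is the less stable (higher-energy) conformer, and in that chair the amino group is axial.

axial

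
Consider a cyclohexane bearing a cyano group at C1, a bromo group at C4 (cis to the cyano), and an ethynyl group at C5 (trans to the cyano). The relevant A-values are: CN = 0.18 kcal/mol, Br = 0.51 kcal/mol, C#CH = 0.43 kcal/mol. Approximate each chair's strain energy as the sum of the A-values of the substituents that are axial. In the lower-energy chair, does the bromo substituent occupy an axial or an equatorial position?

Chair I (cyano axial, bromo equatorial, ethynyl equatorial): E = 0.18 kcal/mol.
Chair II (cyano equatorial, bromo axial, ethynyl axial): E = 0.94 kcal/mol.
Chair I is the more stable (lower-energy) conformer, and in that chair the bromo group is equatorial.

equatorial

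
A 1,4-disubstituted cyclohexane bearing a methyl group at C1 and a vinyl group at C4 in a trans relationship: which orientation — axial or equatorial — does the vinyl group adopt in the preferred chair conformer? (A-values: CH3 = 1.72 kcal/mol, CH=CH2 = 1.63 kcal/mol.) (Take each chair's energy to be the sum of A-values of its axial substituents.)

equatorial

C1 and C4 have opposite parity, so for the trans isomer the two substituents are e,e in one chair and a,a in the other.
Chair I (methyl axial, vinyl axial): E = 3.35 kcal/mol.
Chair II (methyl equatorial, vinyl equatorial): E = 0.00 kcal/mol.
Chair II is the more stable (lower-energy) conformer, and in that chair the vinyl group is equatorial.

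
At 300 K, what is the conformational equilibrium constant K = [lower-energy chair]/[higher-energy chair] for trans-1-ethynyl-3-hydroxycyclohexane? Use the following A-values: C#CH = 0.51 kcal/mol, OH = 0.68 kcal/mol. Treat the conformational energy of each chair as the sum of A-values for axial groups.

C1 and C3 have the same parity, so for the trans isomer the two substituents are one axial and one equatorial in each chair.
Chair I (ethynyl axial, hydroxyl equatorial): E = 0.51 kcal/mol; chair II (ethynyl equatorial, hydroxyl axial): E = 0.68 kcal/mol.
ΔG = 0.17 kcal/mol between the two chairs.
K = exp(ΔG/RT) with R = 1.987×10⁻³ kcal mol⁻¹ K⁻¹ and T = 300 K gives K ≈ 1.33.

K ≈ 1.33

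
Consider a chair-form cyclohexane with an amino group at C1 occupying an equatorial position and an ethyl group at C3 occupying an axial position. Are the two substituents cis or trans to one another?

C1 and C3 have the same parity, so their axial bonds point in the same direction.
With same-parity carbons, two substituents on the same face are both axial or both equatorial; opposite faces give one of each.
Here the groups are equatorial/axial → opposite face → trans.

trans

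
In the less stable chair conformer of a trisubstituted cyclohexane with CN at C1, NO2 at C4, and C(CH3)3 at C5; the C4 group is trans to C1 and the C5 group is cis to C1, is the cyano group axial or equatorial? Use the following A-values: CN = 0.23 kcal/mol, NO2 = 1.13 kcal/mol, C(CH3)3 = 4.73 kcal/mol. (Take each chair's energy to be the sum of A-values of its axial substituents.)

Chair I (cyano axial, nitro axial, tert-butyl axial): E = 6.09 kcal/mol.
Chair II (cyano equatorial, nitro equatorial, tert-butyl equatorial): E = 0.00 kcal/mol.
Chair I is the less stable (higher-energy) conformer, and in that chair the cyano group is axial.

axial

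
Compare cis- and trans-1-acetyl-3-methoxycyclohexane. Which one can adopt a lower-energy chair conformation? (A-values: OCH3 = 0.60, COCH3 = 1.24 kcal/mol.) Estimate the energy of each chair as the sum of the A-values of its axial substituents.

At 1,3 positions (parity same): cis → (e,e or a,a); trans → (a,e or e,a).
Best chair for cis: E = 0.00 kcal/mol; best chair for trans: E = 0.60 kcal/mol.
The cis isomer is lower by 0.60 kcal/mol.

cis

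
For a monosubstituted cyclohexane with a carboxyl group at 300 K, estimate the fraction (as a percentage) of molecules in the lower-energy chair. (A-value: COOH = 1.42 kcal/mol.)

One chair has the carboxyl group axial (E = 1.42 kcal/mol) and the other has it equatorial (E = 0).
ΔG = 1.42 kcal/mol between the two chairs.
K = exp(ΔG/RT) with R = 1.987×10⁻³ kcal mol⁻¹ K⁻¹ and T = 300 K gives K ≈ 10.8.
Fraction in the lower-energy chair = K/(K+1) = 91.5%.

91.5%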